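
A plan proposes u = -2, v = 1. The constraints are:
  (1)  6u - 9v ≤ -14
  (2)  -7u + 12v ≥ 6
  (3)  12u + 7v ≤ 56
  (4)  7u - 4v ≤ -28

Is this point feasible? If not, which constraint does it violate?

Constraint (4): 7u - 4v = -18, which is not ≤ -28. All other constraints are satisfied.

not feasible — violates (4)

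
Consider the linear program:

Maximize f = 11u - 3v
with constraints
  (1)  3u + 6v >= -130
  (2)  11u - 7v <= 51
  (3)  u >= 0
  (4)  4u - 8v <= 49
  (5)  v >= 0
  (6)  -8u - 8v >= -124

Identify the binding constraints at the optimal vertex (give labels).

(2) and (6)

Extreme points and f = 11u - 3v:
  (51/11, 0) → f = 51
  (319/36, 239/36) → f = 698/9
  (0, 0) → f = 0
  (0, 31/2) → f = -93/2

The maximum is at (319/36, 239/36). Substituting into each constraint, equality holds for (2) and (6); the remaining constraints have slack.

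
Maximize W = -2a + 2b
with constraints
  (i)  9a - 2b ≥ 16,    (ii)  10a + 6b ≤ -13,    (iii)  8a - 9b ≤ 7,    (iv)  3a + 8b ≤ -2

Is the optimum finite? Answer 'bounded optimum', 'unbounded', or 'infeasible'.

The boundaries 9a - 2b = 16 and 10a + 6b = -13 meet at (35/37, -277/74), but that point violates 8a - 9b ≤ 7. Every candidate vertex is excluded by some other constraint, so the feasible region is empty.

infeasible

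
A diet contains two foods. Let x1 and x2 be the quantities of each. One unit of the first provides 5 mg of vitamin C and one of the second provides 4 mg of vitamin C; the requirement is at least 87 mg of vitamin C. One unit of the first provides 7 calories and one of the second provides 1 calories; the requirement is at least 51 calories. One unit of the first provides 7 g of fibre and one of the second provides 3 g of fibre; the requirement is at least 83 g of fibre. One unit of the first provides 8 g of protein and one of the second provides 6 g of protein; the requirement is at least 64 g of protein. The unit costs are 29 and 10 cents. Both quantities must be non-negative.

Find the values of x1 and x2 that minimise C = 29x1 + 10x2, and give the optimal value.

Extreme points and C = 29x1 + 10x2:
  (0, 51) → C = 510
  (87/5, 0) → C = 2523/5
  (71/13, 194/13) → C = 3999/13
  (5, 16) → C = 305
The feasible region is unbounded (it extends along (0, 1), (1, 0)), but C strictly increases along every unbounded feasible direction, so there is no improving ray and the minimum is attained at a vertex.

The optimum lies where 7x1 + x2 = 51 and 7x1 + 3x2 = 83.
Solving simultaneously gives x1 = 5, x2 = 16.

x1 = 5, x2 = 16, minimum C = 305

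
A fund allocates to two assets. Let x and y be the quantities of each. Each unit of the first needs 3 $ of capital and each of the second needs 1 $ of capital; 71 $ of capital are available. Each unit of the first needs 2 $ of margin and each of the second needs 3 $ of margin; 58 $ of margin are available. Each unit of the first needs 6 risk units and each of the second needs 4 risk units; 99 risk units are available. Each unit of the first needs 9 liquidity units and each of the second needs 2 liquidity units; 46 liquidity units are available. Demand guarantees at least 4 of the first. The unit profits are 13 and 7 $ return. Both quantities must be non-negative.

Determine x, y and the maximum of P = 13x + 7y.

Extreme points and P = 13x + 7y:
  (46/9, 0) → P = 598/9
  (4, 0) → P = 52
  (4, 5) → P = 87

The optimum lies where 9x + 2y = 46 and x = 4.
Solving simultaneously gives x = 4, y = 5.

x = 4, y = 5, maximum P = 87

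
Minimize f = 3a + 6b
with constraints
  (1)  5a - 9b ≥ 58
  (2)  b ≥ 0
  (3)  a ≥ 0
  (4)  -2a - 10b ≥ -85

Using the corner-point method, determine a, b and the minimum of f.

Extreme points and f = 3a + 6b:
  (58/5, 0) → f = 174/5
  (1345/68, 309/68) → f = 5889/68
  (85/2, 0) → f = 255/2

a = 58/5, b = 0, minimum f = 174/5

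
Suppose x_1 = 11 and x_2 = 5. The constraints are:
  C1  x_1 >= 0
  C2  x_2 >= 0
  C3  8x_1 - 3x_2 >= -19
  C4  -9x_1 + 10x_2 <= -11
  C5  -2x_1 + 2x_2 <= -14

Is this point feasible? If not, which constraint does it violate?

Constraint C5: -2x_1 + 2x_2 = -12, which is not ≤ -14. All other constraints are satisfied.

not feasible — violates C5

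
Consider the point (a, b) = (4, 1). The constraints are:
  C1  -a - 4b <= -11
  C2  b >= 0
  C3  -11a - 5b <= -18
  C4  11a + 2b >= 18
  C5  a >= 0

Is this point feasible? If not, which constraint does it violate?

Constraint C1: -a - 4b = -8, which is not ≤ -11. All other constraints are satisfied.

not feasible — violates C1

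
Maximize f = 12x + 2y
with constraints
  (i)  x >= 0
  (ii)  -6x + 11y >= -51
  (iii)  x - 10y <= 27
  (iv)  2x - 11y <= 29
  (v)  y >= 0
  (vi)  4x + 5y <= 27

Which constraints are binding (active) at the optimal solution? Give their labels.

(v) and (vi)

Extreme points and f = 12x + 2y:
  (0, 0) → f = 0
  (0, 27/5) → f = 54/5
  (27/4, 0) → f = 81

The maximum is at (27/4, 0). Substituting into each constraint, equality holds for (v) and (vi); the remaining constraints have slack.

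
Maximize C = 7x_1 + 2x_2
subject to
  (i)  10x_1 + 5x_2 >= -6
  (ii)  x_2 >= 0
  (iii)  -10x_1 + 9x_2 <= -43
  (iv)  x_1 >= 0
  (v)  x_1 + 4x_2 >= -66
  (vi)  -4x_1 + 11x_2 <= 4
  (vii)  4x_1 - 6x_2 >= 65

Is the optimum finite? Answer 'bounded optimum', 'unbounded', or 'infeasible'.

From the feasible point (65/4, 0), moving in the direction (1, 0) keeps every constraint satisfied while C increases without bound.

unbounded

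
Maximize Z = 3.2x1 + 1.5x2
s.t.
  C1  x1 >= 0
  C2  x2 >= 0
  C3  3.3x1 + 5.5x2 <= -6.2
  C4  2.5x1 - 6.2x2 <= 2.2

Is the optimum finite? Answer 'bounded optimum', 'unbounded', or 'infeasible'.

The boundaries x1 = 0 and x2 = 0 meet at (0, 0), but that point violates 3.3x1 + 5.5x2 ≤ -6.2. Every candidate vertex is excluded by some other constraint, so the feasible region is empty.

infeasible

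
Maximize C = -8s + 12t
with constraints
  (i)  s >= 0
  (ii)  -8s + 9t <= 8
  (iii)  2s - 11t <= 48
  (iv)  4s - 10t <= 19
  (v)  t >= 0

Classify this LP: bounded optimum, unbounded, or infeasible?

unbounded

From the feasible point (0, 8/9), moving in the direction (9, 8) keeps every constraint satisfied while C increases without bound.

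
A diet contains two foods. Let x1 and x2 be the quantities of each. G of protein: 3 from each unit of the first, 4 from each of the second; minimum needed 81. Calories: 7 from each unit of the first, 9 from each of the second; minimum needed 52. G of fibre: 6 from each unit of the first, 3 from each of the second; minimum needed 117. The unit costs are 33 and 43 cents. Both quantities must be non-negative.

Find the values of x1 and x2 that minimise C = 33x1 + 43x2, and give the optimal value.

Extreme points and C = 33x1 + 43x2:
  (0, 39) → C = 1677
  (27, 0) → C = 891
  (15, 9) → C = 882
The feasible region is unbounded (it extends along (0, 1), (1, 0)), but C strictly increases along every unbounded feasible direction, so there is no improving ray and the minimum is attained at a vertex.

The binding constraints are 3x1 + 4x2 = 81 and 6x1 + 3x2 = 117.
Solving simultaneously gives x1 = 15, x2 = 9.

x1 = 15, x2 = 9, minimum C = 882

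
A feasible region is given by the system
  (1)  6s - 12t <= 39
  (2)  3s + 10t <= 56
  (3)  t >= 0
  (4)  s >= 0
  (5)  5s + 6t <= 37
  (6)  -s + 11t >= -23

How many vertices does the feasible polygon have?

5

The feasible vertices (each the meet of two boundaries and inside every other half-plane) are:
  (13/2, 0)
  (113/16, 9/32)
  (0, 28/5)
  (17/16, 169/32)
  (0, 0)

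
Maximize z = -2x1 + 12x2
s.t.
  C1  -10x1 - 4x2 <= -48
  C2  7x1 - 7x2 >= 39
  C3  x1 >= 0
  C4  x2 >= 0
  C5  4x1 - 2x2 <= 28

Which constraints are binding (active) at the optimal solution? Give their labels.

C2 and C5

Corner points and z = -2x1 + 12x2:
  (39/7, 0) → z = -78/7
  (59/7, 20/7) → z = 122/7
  (7, 0) → z = -14

The maximum is at (59/7, 20/7). Substituting into each constraint, equality holds for C2 and C5; the remaining constraints have slack.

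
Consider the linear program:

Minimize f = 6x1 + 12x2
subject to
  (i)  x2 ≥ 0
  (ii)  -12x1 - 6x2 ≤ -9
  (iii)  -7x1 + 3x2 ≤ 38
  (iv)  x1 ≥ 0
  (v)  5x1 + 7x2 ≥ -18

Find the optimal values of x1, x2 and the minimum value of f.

Corner points and f = 6x1 + 12x2:
  (3/4, 0) → f = 9/2
  (0, 3/2) → f = 18
  (0, 38/3) → f = 152
The feasible region is unbounded (it extends along (3, 7), (1, 0)), but f strictly increases along every unbounded feasible direction, so there is no improving ray and the minimum is attained at a vertex.

At the optimal vertex, x2 = 0 and -12x1 - 6x2 = -9.
Solving simultaneously gives x1 = 3/4, x2 = 0.

x1 = 3/4, x2 = 0, minimum f = 9/2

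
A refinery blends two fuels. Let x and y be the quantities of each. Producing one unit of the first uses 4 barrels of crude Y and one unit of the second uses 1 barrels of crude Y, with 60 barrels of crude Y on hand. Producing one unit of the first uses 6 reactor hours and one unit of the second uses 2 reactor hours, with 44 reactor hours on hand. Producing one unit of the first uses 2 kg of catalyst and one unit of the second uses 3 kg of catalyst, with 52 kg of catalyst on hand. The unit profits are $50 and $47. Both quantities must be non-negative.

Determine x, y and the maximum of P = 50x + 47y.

Feasible corners and P = 50x + 47y:
  (0, 0) → P = 0
  (0, 52/3) → P = 2444/3
  (22/3, 0) → P = 1100/3
  (2, 16) → P = 852

x = 2, y = 16, maximum P = 852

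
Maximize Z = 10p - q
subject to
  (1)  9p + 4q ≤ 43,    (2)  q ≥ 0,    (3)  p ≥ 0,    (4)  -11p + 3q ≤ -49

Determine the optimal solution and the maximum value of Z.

p = 43/9, q = 0, maximum Z = 430/9

Feasible corners and Z = 10p - q:
  (43/9, 0) → Z = 430/9
  (325/71, 32/71) → Z = 3218/71
  (49/11, 0) → Z = 490/11

The optimum lies where 9p + 4q = 43 and q = 0.
Solving simultaneously gives p = 43/9, q = 0.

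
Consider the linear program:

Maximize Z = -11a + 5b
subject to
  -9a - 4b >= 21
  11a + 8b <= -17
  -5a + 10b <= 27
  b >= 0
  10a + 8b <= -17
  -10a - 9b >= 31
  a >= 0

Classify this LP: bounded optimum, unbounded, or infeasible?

The boundaries -9a - 4b = 21 and a = 0 meet at (0, -21/4), but that point violates b ≥ 0. Every candidate vertex is excluded by some other constraint, so the feasible region is empty.

infeasible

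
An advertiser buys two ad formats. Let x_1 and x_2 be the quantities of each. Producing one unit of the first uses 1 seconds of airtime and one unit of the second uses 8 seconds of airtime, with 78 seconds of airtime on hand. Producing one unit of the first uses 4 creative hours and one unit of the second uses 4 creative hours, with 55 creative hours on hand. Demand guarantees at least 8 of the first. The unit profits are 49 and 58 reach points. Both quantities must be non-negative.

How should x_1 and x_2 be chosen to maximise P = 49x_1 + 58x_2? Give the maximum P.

x_1 = 8, x_2 = 23/4, maximum P = 1451/2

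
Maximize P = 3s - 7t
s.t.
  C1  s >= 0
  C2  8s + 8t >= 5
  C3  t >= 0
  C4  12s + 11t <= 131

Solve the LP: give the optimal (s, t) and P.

Extreme points and P = 3s - 7t:
  (0, 5/8) → P = -35/8
  (0, 131/11) → P = -917/11
  (5/8, 0) → P = 15/8
  (131/12, 0) → P = 131/4

At the optimal vertex, t = 0 and 12s + 11t = 131.
Solving simultaneously gives s = 131/12, t = 0.

s = 131/12, t = 0, maximum P = 131/4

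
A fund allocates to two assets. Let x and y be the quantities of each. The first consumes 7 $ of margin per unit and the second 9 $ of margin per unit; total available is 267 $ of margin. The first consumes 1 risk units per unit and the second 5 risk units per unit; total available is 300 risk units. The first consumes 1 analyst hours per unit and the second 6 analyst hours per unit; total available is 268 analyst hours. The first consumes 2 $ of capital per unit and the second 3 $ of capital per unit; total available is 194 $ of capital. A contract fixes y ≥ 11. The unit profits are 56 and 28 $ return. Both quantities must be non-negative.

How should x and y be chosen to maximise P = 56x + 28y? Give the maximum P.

x = 24, y = 11, maximum P = 1652

Feasible corners and P = 56x + 28y:
  (0, 89/3) → P = 2492/3
  (0, 11) → P = 308
  (24, 11) → P = 1652

At the optimal vertex, 7x + 9y = 267 and y = 11.
Solving simultaneously gives x = 24, y = 11.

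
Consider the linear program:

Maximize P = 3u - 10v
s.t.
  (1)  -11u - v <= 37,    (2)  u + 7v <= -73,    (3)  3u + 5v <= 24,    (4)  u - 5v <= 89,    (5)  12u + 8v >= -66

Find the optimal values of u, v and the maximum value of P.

u = 43/2, v = -27/2, maximum P = 399/2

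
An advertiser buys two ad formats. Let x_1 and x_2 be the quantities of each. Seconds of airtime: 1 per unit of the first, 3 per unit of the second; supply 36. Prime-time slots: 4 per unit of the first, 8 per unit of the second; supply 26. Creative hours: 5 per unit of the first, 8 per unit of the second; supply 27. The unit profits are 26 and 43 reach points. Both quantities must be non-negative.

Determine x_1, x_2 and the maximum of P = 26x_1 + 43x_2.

x_1 = 1, x_2 = 11/4, maximum P = 577/4

Corner points and P = 26x_1 + 43x_2:
  (0, 0) → P = 0
  (0, 13/4) → P = 559/4
  (27/5, 0) → P = 702/5
  (1, 11/4) → P = 577/4

At the optimal vertex, 4x_1 + 8x_2 = 26 and 5x_1 + 8x_2 = 27.
Solving simultaneously gives x_1 = 1, x_2 = 11/4.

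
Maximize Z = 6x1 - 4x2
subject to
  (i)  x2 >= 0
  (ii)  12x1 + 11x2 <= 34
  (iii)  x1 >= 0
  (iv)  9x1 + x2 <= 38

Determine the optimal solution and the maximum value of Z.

Extreme points and Z = 6x1 - 4x2:
  (17/6, 0) → Z = 17
  (0, 0) → Z = 0
  (0, 34/11) → Z = -136/11

x1 = 17/6, x2 = 0, maximum Z = 17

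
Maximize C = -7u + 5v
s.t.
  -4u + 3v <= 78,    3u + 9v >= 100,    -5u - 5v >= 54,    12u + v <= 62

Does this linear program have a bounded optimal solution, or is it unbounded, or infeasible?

infeasible

The boundaries -4u + 3v = 78 and 3u + 9v = 100 meet at (-134/15, 634/45), but that point violates -5u - 5v ≥ 54. Every candidate vertex is excluded by some other constraint, so the feasible region is empty.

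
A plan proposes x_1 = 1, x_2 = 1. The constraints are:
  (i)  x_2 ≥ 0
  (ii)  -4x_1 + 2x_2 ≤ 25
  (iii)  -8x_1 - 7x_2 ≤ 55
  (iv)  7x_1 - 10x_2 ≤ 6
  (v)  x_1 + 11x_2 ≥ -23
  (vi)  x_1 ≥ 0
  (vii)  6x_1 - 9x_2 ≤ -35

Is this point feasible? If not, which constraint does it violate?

Constraint (vii): 6x_1 - 9x_2 = -3, which is not ≤ -35. All other constraints are satisfied.

not feasible — violates (vii)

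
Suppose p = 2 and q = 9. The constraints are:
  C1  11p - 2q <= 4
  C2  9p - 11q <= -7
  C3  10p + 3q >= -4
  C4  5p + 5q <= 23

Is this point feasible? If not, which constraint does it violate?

not feasible — violates C4

Constraint C4: 5p + 5q = 55, which is not ≤ 23. All other constraints are satisfied.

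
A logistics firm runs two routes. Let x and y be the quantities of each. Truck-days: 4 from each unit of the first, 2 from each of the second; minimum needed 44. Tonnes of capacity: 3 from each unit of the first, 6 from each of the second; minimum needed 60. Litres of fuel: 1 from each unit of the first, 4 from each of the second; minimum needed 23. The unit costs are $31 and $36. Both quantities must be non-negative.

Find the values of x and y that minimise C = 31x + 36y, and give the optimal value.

The feasible region is unbounded (it extends along (0, 1), (1, 0)), but C strictly increases along every unbounded feasible direction, so there is no improving ray and the minimum is attained at a vertex.

x = 8, y = 6, minimum C = 464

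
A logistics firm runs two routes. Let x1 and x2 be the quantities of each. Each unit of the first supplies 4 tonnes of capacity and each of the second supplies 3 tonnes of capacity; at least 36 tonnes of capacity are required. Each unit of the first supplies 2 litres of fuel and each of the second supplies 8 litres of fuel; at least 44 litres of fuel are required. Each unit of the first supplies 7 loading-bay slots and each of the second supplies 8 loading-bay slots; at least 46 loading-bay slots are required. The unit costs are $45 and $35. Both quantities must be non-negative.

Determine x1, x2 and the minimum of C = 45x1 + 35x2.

x1 = 6, x2 = 4, minimum C = 410

Feasible corners and C = 45x1 + 35x2:
  (0, 12) → C = 420
  (22, 0) → C = 990
  (6, 4) → C = 410
The feasible region is unbounded (it extends along (0, 1), (1, 0)), but C strictly increases along every unbounded feasible direction, so there is no improving ray and the minimum is attained at a vertex.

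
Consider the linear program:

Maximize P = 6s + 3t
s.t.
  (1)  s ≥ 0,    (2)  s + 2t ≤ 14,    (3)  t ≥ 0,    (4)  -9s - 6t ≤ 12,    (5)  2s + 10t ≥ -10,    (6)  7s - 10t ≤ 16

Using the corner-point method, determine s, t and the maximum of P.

Vertices and P = 6s + 3t:
  (0, 7) → P = 21
  (0, 0) → P = 0
  (43/6, 41/12) → P = 213/4
  (16/7, 0) → P = 96/7

The binding constraints are s + 2t = 14 and 7s - 10t = 16.
Solving simultaneously gives s = 43/6, t = 41/12.

s = 43/6, t = 41/12, maximum P = 213/4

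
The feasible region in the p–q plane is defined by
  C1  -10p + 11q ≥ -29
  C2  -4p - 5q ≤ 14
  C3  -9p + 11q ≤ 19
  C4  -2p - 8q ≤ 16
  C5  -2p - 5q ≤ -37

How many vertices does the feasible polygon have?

Pairwise boundary intersections that survive every other constraint:
  (48, 41)
  (23/3, 13/3)
  (312/67, 371/67)

3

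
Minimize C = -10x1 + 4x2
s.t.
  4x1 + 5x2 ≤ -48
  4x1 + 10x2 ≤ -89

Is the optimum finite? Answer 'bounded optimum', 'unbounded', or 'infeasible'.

From the feasible point (-7/4, -41/5), moving in the direction (5, -4) keeps every constraint satisfied while C decreases without bound.

unbounded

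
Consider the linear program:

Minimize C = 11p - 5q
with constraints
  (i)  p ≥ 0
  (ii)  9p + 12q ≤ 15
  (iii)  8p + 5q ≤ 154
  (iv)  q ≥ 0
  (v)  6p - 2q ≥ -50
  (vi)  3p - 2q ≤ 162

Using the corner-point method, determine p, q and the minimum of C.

p = 0, q = 5/4, minimum C = -25/4

Corner points and C = 11p - 5q:
  (0, 5/4) → C = -25/4
  (0, 0) → C = 0
  (5/3, 0) → C = 55/3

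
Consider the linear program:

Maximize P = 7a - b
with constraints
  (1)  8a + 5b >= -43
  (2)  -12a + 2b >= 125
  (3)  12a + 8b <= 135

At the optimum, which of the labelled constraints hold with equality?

(2) and (3)

Feasible corners and P = 7a - b:
  (-711/76, 121/19) → P = -5461/76
  (-1019/4, 399) → P = -8729/4
  (-73/12, 26) → P = -823/12

The maximum is at (-73/12, 26). Substituting into each constraint, equality holds for (2) and (3); the remaining constraints have slack.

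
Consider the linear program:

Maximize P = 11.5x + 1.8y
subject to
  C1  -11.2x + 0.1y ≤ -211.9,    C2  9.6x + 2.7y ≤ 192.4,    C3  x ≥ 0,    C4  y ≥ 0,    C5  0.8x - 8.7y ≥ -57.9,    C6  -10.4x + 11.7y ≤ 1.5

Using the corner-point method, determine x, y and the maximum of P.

Corner points and P = 11.5x + 1.8y:
  (4549/240, 58/15) → P = 539839/2400
  (2119/112, 0) → P = 48737/224
  (481/24, 0) → P = 11063/48

The optimum lies where 9.6x + 2.7y = 192.4 and y = 0.
Solving simultaneously gives x = 481/24, y = 0.

x = 481/24, y = 0, maximum P = 11063/48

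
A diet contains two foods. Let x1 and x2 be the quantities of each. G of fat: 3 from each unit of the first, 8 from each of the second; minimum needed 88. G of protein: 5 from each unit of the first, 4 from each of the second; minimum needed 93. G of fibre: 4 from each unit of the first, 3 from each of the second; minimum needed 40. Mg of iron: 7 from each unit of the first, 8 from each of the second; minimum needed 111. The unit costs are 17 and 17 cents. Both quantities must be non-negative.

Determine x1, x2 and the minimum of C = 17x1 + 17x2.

Extreme points and C = 17x1 + 17x2:
  (0, 93/4) → C = 1581/4
  (88/3, 0) → C = 1496/3
  (14, 23/4) → C = 1343/4
The feasible region is unbounded (it extends along (0, 1), (1, 0)), but C strictly increases along every unbounded feasible direction, so there is no improving ray and the minimum is attained at a vertex.

x1 = 14, x2 = 23/4, minimum C = 1343/4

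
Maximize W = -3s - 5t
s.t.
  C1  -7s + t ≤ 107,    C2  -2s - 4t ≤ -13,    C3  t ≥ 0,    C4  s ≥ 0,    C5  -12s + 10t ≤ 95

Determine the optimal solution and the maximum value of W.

s = 0, t = 13/4, maximum W = -65/4

The feasible region is unbounded (it extends along (1, 0), (5, 6)), but W strictly decreases along every unbounded feasible direction, so there is no improving ray and the maximum is attained at a vertex.

The optimum lies where -2s - 4t = -13 and s = 0.
Solving simultaneously gives s = 0, t = 13/4.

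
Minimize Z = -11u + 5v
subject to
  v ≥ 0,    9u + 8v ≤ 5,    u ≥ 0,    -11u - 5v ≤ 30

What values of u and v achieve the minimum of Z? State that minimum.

u = 5/9, v = 0, minimum Z = -55/9

Feasible corners and Z = -11u + 5v:
  (5/9, 0) → Z = -55/9
  (0, 0) → Z = 0
  (0, 5/8) → Z = 25/8

The binding constraints are v = 0 and 9u + 8v = 5.
Solving simultaneously gives u = 5/9, v = 0.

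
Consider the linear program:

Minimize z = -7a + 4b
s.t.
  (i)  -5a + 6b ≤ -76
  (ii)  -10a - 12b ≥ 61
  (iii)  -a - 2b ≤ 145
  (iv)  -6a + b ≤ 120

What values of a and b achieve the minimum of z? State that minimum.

a = 809/4, b = -1389/8, minimum z = -8441/4

Vertices and z = -7a + 4b:
  (91/20, -71/8) → z = -1347/20
  (-796/31, -1056/31) → z = 1348/31
  (809/4, -1389/8) → z = -8441/4
  (-385/13, -750/13) → z = -305/13

At the optimal vertex, -10a - 12b = 61 and -a - 2b = 145.
Solving simultaneously gives a = 809/4, b = -1389/8.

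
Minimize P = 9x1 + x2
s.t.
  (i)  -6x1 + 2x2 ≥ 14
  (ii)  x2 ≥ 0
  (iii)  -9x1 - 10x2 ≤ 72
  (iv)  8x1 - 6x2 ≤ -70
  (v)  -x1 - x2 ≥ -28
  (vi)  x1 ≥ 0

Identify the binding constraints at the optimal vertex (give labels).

Vertices and P = 9x1 + x2:
  (14/5, 77/5) → P = 203/5
  (21/4, 91/4) → P = 70
  (0, 35/3) → P = 35/3
  (0, 28) → P = 28

The minimum is at (0, 35/3). Substituting into each constraint, equality holds for (iv) and (vi); the remaining constraints have slack.

(iv) and (vi)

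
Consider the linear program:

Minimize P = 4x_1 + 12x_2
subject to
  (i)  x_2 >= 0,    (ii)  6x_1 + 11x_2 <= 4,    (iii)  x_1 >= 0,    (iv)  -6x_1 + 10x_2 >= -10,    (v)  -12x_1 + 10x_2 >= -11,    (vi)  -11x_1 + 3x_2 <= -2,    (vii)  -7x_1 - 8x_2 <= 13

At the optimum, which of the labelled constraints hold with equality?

Corner points and P = 4x_1 + 12x_2:
  (2/3, 0) → P = 8/3
  (2/11, 0) → P = 8/11
  (34/139, 32/139) → P = 520/139

The minimum is at (2/11, 0). Substituting into each constraint, equality holds for (i) and (vi); the remaining constraints have slack.

(i) and (vi)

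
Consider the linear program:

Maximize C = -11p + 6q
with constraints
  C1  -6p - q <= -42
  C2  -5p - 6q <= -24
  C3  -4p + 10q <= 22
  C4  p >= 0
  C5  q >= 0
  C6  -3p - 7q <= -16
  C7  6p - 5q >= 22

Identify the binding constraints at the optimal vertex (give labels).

Extreme points and C = -11p + 6q:
  (7, 0) → C = -77
  (58/9, 10/3) → C = -458/9
  (33/4, 11/2) → C = -231/4
The feasible region is unbounded (it extends along (5, 2), (1, 0)), but C strictly decreases along every unbounded feasible direction, so there is no improving ray and the maximum is attained at a vertex.

The maximum is at (58/9, 10/3). Substituting into each constraint, equality holds for C1 and C7; the remaining constraints have slack.

C1 and C7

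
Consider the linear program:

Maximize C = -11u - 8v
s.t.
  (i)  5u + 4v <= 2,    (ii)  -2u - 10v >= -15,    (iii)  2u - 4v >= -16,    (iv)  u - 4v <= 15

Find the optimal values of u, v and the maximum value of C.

Feasible corners and C = -11u - 8v:
  (-20/21, 71/42) → C = -64/21
  (17/6, -73/24) → C = -41/6
  (-25/7, 31/14) → C = 151/7
  (-31, -23/2) → C = 433

The optimum lies where 2u - 4v = -16 and u - 4v = 15.
Solving simultaneously gives u = -31, v = -23/2.

u = -31, v = -23/2, maximum C = 433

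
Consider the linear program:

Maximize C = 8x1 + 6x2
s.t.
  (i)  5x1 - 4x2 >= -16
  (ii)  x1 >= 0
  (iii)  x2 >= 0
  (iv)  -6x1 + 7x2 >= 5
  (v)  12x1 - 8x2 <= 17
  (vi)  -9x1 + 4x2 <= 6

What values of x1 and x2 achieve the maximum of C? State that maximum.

x1 = 49/2, x2 = 277/8, maximum C = 1615/4

Feasible corners and C = 8x1 + 6x2:
  (49/2, 277/8) → C = 1615/4
  (5/2, 57/8) → C = 251/4
  (0, 5/7) → C = 30/7
  (0, 3/2) → C = 9
  (53/12, 9/2) → C = 187/3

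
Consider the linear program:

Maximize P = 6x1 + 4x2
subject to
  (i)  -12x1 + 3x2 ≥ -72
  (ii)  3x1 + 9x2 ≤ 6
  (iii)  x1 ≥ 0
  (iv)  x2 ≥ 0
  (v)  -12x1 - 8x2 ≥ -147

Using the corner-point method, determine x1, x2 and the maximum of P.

Vertices and P = 6x1 + 4x2:
  (0, 2/3) → P = 8/3
  (2, 0) → P = 12
  (0, 0) → P = 0

x1 = 2, x2 = 0, maximum P = 12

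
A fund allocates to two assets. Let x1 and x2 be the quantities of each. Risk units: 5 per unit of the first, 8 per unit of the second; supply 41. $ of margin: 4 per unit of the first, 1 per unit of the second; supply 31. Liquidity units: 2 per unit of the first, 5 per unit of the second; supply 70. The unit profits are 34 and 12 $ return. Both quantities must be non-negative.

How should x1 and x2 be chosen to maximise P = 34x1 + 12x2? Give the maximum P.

Feasible corners and P = 34x1 + 12x2:
  (0, 0) → P = 0
  (0, 41/8) → P = 123/2
  (31/4, 0) → P = 527/2
  (23/3, 1/3) → P = 794/3

The binding constraints are 5x1 + 8x2 = 41 and 4x1 + x2 = 31.
Solving simultaneously gives x1 = 23/3, x2 = 1/3.

x1 = 23/3, x2 = 1/3, maximum P = 794/3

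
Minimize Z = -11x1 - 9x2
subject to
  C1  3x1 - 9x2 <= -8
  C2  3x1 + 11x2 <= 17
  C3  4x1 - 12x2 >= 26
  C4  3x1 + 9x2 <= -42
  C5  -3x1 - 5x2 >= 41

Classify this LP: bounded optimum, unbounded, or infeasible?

infeasible

Constraints 3x1 - 9x2 ≤ -8 and 4x1 - 12x2 ≥ 26 have parallel boundaries but demand opposite sides — no point can satisfy both, so the region is empty.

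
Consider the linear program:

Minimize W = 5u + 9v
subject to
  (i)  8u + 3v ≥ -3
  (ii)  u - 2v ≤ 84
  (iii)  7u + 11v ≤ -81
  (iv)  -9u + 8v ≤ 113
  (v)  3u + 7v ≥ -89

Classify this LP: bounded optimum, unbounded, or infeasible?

bounded optimum

Extreme points and W = 5u + 9v:
  (210/67, -627/67) → W = -4593/67
  (246/47, -703/47) → W = -5097/47
  (103/4, -95/4) → W = -85
The feasible region has finitely many vertices and no improving ray; the minimum is -5097/47 at (246/47, -703/47).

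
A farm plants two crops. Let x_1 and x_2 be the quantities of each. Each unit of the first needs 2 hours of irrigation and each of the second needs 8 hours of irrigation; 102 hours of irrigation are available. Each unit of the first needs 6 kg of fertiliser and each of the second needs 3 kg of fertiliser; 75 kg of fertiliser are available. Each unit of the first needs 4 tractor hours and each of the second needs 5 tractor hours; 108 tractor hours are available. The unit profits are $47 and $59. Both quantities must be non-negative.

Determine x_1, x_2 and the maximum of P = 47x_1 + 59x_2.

x_1 = 7, x_2 = 11, maximum P = 978

Corner points and P = 47x_1 + 59x_2:
  (0, 0) → P = 0
  (0, 51/4) → P = 3009/4
  (25/2, 0) → P = 1175/2
  (7, 11) → P = 978

The binding constraints are 2x_1 + 8x_2 = 102 and 6x_1 + 3x_2 = 75.
Solving simultaneously gives x_1 = 7, x_2 = 11.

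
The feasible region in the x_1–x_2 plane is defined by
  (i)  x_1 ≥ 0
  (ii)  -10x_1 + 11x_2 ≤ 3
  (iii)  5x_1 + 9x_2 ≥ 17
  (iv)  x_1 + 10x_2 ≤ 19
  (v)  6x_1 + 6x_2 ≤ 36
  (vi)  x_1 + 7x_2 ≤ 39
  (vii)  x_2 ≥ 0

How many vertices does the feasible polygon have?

5

Pairwise boundary intersections that survive every other constraint:
  (32/29, 37/29)
  (179/111, 193/111)
  (17/5, 0)
  (41/9, 13/9)
  (6, 0)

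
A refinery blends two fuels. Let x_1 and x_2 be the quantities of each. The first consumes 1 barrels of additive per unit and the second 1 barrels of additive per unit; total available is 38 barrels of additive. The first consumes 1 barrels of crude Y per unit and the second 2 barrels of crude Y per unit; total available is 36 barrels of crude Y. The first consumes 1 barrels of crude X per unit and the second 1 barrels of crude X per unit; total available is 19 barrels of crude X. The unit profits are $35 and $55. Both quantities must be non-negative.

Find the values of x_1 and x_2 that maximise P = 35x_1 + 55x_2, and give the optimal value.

x_1 = 2, x_2 = 17, maximum P = 1005

Corner points and P = 35x_1 + 55x_2:
  (0, 0) → P = 0
  (0, 18) → P = 990
  (19, 0) → P = 665
  (2, 17) → P = 1005

The binding constraints are x_1 + 2x_2 = 36 and x_1 + x_2 = 19.
Solving simultaneously gives x_1 = 2, x_2 = 17.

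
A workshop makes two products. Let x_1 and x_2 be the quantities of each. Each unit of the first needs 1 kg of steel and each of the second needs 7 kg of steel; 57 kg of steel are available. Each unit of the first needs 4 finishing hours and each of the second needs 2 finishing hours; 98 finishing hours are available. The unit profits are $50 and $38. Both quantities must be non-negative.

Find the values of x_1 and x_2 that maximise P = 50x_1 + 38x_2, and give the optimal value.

Extreme points and P = 50x_1 + 38x_2:
  (0, 0) → P = 0
  (0, 57/7) → P = 2166/7
  (49/2, 0) → P = 1225
  (22, 5) → P = 1290

x_1 = 22, x_2 = 5, maximum P = 1290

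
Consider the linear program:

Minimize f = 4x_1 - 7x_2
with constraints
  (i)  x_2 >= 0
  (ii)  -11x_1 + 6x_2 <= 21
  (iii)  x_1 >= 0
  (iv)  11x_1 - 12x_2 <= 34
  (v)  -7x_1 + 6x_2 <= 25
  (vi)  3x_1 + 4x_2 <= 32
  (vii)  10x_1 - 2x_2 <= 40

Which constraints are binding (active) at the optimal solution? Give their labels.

(v) and (vi)

Feasible corners and f = 4x_1 - 7x_2:
  (0, 0) → f = 0
  (34/11, 0) → f = 136/11
  (0, 7/2) → f = -49/2
  (1, 16/3) → f = -100/3
  (206/49, 50/49) → f = 474/49
  (2, 13/2) → f = -75/2
  (112/23, 100/23) → f = -252/23

The minimum is at (2, 13/2). Substituting into each constraint, equality holds for (v) and (vi); the remaining constraints have slack.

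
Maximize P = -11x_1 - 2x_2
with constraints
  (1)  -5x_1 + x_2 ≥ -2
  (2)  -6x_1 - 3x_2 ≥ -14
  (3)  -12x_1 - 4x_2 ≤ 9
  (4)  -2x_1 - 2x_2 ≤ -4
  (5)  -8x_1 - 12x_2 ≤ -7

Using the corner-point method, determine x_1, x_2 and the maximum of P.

x_1 = -83/12, x_2 = 37/2, maximum P = 469/12

Feasible corners and P = -11x_1 - 2x_2:
  (20/21, 58/21) → P = -16
  (2/3, 4/3) → P = -10
  (-83/12, 37/2) → P = 469/12
  (-17/8, 33/8) → P = 121/8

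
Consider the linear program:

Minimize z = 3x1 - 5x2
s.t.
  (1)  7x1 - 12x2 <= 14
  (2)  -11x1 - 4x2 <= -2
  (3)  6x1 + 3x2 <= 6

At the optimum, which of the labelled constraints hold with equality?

(2) and (3)

Corner points and z = 3x1 - 5x2:
  (1/2, -7/8) → z = 47/8
  (38/31, -14/31) → z = 184/31
  (-2, 6) → z = -36

The minimum is at (-2, 6). Substituting into each constraint, equality holds for (2) and (3); the remaining constraints have slack.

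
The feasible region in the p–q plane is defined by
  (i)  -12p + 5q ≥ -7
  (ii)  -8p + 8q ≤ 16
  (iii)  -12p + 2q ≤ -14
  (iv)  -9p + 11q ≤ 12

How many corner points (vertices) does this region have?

3

The feasible vertices (each the meet of two boundaries and inside every other half-plane) are:
  (14/9, 7/3)
  (137/87, 69/29)
  (89/57, 45/19)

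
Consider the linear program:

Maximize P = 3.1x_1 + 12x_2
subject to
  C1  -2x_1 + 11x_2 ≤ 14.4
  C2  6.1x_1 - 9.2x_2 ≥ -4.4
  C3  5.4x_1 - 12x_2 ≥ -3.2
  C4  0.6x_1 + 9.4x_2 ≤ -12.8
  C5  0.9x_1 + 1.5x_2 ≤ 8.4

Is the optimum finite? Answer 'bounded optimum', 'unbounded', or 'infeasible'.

bounded optimum

Corner points and P = 3.1x_1 + 12x_2:
  (-7956/3143, -3772/3143) → P = -349638/15715
  (818/63, -46/21) → P = 4399/315
The feasible region has finitely many vertices and no improving ray; the maximum is 4399/315 at (818/63, -46/21).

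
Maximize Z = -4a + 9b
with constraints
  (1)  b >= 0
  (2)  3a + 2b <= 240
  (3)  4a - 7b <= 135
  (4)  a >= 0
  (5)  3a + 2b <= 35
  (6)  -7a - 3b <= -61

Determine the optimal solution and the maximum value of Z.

Vertices and Z = -4a + 9b:
  (35/3, 0) → Z = -140/3
  (61/7, 0) → Z = -244/7
  (17/5, 62/5) → Z = 98

The optimum lies where 3a + 2b = 35 and -7a - 3b = -61.
Solving simultaneously gives a = 17/5, b = 62/5.

a = 17/5, b = 62/5, maximum Z = 98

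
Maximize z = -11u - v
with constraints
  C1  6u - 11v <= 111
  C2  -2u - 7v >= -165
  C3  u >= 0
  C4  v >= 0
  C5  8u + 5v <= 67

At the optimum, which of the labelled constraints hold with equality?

C3 and C4

Corner points and z = -11u - v:
  (0, 0) → z = 0
  (0, 67/5) → z = -67/5
  (67/8, 0) → z = -737/8

The maximum is at (0, 0). Substituting into each constraint, equality holds for C3 and C4; the remaining constraints have slack.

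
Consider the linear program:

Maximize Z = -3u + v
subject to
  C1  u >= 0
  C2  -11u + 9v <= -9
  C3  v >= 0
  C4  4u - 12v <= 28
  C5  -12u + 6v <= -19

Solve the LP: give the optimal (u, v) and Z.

The feasible region is unbounded (it extends along (3, 1), (9, 11)), but Z strictly decreases along every unbounded feasible direction, so there is no improving ray and the maximum is attained at a vertex.

The binding constraints are v = 0 and -12u + 6v = -19.
Solving simultaneously gives u = 19/12, v = 0.

u = 19/12, v = 0, maximum Z = -19/4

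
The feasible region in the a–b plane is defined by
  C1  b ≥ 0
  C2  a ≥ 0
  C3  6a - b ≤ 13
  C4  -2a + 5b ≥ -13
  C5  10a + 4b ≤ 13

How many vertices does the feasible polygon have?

The feasible vertices (each the meet of two boundaries and inside every other half-plane) are:
  (0, 0)
  (13/10, 0)
  (0, 13/4)

3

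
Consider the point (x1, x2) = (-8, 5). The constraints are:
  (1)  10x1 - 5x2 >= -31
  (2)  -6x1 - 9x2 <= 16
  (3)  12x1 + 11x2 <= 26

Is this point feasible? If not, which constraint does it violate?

Constraint (1): 10x1 - 5x2 = -105, which is not ≥ -31. All other constraints are satisfied.

not feasible — violates (1)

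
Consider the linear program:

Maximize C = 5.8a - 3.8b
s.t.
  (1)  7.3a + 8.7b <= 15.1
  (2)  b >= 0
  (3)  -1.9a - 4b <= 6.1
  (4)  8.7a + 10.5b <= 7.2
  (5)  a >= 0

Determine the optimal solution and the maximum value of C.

a = 24/29, b = 0, maximum C = 24/5

Corner points and C = 5.8a - 3.8b:
  (24/29, 0) → C = 24/5
  (0, 0) → C = 0
  (0, 24/35) → C = -456/175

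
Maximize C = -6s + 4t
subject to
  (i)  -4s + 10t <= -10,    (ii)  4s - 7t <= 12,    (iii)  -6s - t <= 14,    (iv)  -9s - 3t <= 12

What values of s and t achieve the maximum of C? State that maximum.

The binding constraints are -4s + 10t = -10 and -9s - 3t = 12.
Solving simultaneously gives s = -15/17, t = -23/17.

s = -15/17, t = -23/17, maximum C = -2/17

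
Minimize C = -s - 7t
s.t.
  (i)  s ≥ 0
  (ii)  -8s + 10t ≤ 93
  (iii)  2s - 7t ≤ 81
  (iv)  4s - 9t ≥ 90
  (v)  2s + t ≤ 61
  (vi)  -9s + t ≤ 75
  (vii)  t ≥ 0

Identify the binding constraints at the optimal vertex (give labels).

Corner points and C = -s - 7t:
  (639/22, 32/11) → C = -1087/22
  (45/2, 0) → C = -45/2
  (61/2, 0) → C = -61/2

The minimum is at (639/22, 32/11). Substituting into each constraint, equality holds for (iv) and (v); the remaining constraints have slack.

(iv) and (v)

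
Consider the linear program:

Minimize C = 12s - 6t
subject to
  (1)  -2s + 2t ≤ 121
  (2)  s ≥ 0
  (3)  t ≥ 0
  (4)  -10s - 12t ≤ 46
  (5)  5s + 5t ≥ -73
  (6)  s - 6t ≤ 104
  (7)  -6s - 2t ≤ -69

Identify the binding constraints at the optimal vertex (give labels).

(1) and (2)

Vertices and C = 12s - 6t:
  (0, 121/2) → C = -363
  (0, 69/2) → C = -207
  (104, 0) → C = 1248
  (23/2, 0) → C = 138
The feasible region is unbounded (it extends along (6, 1), (1, 1)), but C strictly increases along every unbounded feasible direction, so there is no improving ray and the minimum is attained at a vertex.

The minimum is at (0, 121/2). Substituting into each constraint, equality holds for (1) and (2); the remaining constraints have slack.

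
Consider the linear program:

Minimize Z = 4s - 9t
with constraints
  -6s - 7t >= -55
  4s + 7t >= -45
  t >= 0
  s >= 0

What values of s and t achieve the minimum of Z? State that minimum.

s = 0, t = 55/7, minimum Z = -495/7

Vertices and Z = 4s - 9t:
  (55/6, 0) → Z = 110/3
  (0, 55/7) → Z = -495/7
  (0, 0) → Z = 0

The optimum lies where -6s - 7t = -55 and s = 0.
Solving simultaneously gives s = 0, t = 55/7.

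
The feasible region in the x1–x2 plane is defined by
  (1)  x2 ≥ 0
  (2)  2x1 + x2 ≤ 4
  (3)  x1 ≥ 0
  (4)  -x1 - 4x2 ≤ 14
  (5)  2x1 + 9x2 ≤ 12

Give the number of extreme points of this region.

Intersecting each pair of boundary lines and keeping only the points that satisfy every inequality leaves:
  (2, 0)
  (0, 0)
  (3/2, 1)
  (0, 4/3)

4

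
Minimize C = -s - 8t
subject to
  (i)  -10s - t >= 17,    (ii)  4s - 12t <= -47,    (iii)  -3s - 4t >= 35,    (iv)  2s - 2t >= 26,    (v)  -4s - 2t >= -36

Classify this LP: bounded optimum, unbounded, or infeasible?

infeasible

The boundaries -10s - t = 17 and 2s - 2t = 26 meet at (-4/11, -147/11), but that point violates 4s - 12t ≤ -47. Every candidate vertex is excluded by some other constraint, so the feasible region is empty.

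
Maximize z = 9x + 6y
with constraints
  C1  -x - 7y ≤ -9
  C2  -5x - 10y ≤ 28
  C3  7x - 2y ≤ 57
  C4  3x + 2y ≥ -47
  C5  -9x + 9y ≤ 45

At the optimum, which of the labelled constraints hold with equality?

Corner points and z = 9x + 6y:
  (139/17, 2/17) → z = 1263/17
  (-13/4, 7/4) → z = -75/4
  (67/5, 92/5) → z = 231

The maximum is at (67/5, 92/5). Substituting into each constraint, equality holds for C3 and C5; the remaining constraints have slack.

C3 and C5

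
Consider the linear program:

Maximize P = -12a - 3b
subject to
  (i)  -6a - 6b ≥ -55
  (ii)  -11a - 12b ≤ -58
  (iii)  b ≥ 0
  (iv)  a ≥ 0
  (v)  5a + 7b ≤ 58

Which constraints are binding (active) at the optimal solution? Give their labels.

Extreme points and P = -12a - 3b:
  (55/6, 0) → P = -110
  (37/12, 73/12) → P = -221/4
  (58/11, 0) → P = -696/11
  (0, 29/6) → P = -29/2
  (0, 58/7) → P = -174/7

The maximum is at (0, 29/6). Substituting into each constraint, equality holds for (ii) and (iv); the remaining constraints have slack.

(ii) and (iv)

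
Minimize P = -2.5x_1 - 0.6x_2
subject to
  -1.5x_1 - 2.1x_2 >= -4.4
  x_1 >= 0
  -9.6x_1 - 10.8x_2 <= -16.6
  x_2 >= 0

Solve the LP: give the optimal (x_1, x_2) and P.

x_1 = 44/15, x_2 = 0, minimum P = -22/3

Feasible corners and P = -2.5x_1 - 0.6x_2:
  (0, 44/21) → P = -44/35
  (44/15, 0) → P = -22/3
  (0, 83/54) → P = -83/90
  (83/48, 0) → P = -415/96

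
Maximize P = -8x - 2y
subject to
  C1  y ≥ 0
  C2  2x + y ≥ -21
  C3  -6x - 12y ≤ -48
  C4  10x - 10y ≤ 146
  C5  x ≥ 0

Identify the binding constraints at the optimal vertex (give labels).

C3 and C5

Extreme points and P = -8x - 2y:
  (8, 0) → P = -64
  (73/5, 0) → P = -584/5
  (0, 4) → P = -8
The feasible region is unbounded (it extends along (0, 1), (1, 1)), but P strictly decreases along every unbounded feasible direction, so there is no improving ray and the maximum is attained at a vertex.

The maximum is at (0, 4). Substituting into each constraint, equality holds for C3 and C5; the remaining constraints have slack.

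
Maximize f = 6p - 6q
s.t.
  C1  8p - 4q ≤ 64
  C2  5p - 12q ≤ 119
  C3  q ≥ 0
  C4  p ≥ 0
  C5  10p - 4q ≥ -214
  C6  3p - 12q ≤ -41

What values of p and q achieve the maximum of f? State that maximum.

p = 233/21, q = 130/21, maximum f = 206/7

Vertices and f = 6p - 6q:
  (233/21, 130/21) → f = 206/7
  (0, 107/2) → f = -321
  (0, 41/12) → f = -41/2
The feasible region is unbounded (it extends along (2, 5), (1, 2)), but f strictly decreases along every unbounded feasible direction, so there is no improving ray and the maximum is attained at a vertex.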